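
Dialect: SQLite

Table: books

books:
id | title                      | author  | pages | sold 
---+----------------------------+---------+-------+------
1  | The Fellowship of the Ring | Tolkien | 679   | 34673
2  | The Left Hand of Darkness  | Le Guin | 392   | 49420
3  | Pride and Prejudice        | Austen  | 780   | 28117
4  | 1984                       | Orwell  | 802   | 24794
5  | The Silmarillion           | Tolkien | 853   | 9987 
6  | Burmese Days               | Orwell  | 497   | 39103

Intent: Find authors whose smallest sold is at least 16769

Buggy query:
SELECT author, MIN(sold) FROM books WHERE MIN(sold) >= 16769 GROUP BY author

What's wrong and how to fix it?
Bug: Aggregates like MIN are computed per group after WHERE runs

Fix: Use HAVING for the per-group MIN condition

Corrected query:
SELECT author, MIN(sold) FROM books GROUP BY author HAVING MIN(sold) >= 16769

Result:
author  | MIN(sold)
--------+----------
Austen  | 28117    
Le Guin | 49420    
Orwell  | 24794    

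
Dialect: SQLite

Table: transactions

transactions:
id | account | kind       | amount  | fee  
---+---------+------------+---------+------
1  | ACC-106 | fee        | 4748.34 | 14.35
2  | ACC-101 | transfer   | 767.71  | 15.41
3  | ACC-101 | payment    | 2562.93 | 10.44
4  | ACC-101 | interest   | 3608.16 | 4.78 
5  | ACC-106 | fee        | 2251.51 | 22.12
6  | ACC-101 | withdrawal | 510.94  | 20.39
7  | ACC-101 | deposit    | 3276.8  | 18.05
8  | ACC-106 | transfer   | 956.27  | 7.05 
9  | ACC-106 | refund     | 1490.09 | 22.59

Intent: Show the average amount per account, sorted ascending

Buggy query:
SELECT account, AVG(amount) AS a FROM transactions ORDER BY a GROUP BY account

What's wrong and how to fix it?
Bug: ORDER BY appears before GROUP BY; SQL clause order requires GROUP BY first

Fix: Reorder: SELECT … FROM … GROUP BY … ORDER BY …

Corrected query:
SELECT account, AVG(amount) AS a FROM transactions GROUP BY account ORDER BY a

Result:
account | a        
--------+----------
ACC-101 | 2145.308 
ACC-106 | 2361.5525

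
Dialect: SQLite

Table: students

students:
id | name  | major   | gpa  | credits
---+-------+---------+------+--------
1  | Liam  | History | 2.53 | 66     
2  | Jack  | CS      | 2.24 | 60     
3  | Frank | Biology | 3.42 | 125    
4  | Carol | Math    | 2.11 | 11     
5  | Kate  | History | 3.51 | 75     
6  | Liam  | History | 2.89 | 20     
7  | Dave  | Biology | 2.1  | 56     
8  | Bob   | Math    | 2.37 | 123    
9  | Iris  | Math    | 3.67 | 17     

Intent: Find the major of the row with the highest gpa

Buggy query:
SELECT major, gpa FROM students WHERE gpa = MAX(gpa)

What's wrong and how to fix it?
Bug: MAX(gpa) is an aggregate and cannot be used directly in WHERE

Fix: Wrap MAX in a scalar subquery so WHERE compares against a single value

Corrected query:
SELECT major, gpa FROM students WHERE gpa = (SELECT MAX(gpa) FROM students)

Result:
major | gpa 
------+-----
Math  | 3.67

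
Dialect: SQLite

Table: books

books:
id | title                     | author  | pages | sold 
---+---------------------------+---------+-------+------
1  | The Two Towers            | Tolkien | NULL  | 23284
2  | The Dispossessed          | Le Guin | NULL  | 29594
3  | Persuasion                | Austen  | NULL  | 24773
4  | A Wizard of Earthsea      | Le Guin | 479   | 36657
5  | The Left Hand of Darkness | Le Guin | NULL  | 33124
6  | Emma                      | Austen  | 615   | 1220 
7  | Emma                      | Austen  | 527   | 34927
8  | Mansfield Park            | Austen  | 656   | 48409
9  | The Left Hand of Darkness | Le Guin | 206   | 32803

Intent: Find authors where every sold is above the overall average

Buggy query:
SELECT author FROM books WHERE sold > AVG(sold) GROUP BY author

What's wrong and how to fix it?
Bug: WHERE evaluates per row before aggregation, so AVG() is unavailable

Fix: Compute the overall average in a scalar subquery and compare each group's MIN against it in HAVING

Corrected query:
SELECT author FROM books GROUP BY author HAVING MIN(sold) > (SELECT AVG(sold) FROM books)

Result:
author 
-------
Le Guin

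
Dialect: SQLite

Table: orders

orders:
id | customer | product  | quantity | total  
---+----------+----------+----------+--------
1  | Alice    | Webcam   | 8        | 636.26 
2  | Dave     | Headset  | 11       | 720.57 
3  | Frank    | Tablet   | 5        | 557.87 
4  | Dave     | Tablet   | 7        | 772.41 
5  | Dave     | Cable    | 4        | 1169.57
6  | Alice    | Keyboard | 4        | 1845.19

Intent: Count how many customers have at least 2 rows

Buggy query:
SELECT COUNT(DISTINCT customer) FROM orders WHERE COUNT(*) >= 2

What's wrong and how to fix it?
Bug: WHERE filters individual rows, not groups, so a group-level COUNT is invalid there

Fix: Use a subquery that GROUPs and filters with HAVING, then count its rows

Corrected query:
SELECT COUNT(*) FROM (SELECT customer FROM orders GROUP BY customer HAVING COUNT(*) >= 2)

Result:
COUNT(*)
--------
2       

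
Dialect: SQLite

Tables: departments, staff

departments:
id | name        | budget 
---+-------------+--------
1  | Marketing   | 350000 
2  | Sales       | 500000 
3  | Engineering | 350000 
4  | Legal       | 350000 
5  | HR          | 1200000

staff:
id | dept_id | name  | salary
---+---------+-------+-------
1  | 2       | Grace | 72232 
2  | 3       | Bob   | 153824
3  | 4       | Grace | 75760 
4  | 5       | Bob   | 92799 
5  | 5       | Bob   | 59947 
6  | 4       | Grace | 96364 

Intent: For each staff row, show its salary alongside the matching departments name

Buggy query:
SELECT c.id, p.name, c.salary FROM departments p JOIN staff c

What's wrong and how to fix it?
Bug: JOIN with no ON clause produces a cartesian product; every staff row pairs with every departments row

Fix: Specify the join condition linking the foreign key to the parent id

Corrected query:
SELECT c.id, p.name, c.salary FROM departments p JOIN staff c ON c.dept_id = p.id

Result:
id | name        | salary
---+-------------+-------
1  | Sales       | 72232 
2  | Engineering | 153824
3  | Legal       | 75760 
4  | HR          | 92799 
5  | HR          | 59947 
6  | Legal       | 96364 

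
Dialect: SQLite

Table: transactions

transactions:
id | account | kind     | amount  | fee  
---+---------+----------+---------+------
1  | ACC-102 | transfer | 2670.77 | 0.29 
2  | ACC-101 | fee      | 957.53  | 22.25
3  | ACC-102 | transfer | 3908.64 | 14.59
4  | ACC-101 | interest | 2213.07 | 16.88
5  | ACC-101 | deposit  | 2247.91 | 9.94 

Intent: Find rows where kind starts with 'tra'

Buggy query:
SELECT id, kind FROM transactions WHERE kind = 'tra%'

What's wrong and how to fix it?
Bug: Wildcards only work with LIKE; '=' treats '%' as a literal character

Fix: Replace '=' with LIKE so 'tra%' is treated as a pattern

Corrected query:
SELECT id, kind FROM transactions WHERE kind LIKE 'tra%'

Result:
id | kind    
---+---------
1  | transfer
3  | transfer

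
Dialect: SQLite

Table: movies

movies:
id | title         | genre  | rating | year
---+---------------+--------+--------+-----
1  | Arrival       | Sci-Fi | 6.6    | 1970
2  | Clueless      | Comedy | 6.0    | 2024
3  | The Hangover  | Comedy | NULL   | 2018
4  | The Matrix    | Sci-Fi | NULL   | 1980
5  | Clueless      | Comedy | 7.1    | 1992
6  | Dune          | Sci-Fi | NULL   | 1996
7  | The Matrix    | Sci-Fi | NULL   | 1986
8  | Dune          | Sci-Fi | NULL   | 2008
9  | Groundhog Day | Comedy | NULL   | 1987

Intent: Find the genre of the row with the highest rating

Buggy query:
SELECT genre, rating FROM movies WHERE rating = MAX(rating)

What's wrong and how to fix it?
Bug: WHERE is evaluated per row; an aggregate over the whole table isn't defined there

Fix: Wrap MAX in a scalar subquery so WHERE compares against a single value

Corrected query:
SELECT genre, rating FROM movies WHERE rating = (SELECT MAX(rating) FROM movies)

Result:
genre  | rating
-------+-------
Comedy | 7.1   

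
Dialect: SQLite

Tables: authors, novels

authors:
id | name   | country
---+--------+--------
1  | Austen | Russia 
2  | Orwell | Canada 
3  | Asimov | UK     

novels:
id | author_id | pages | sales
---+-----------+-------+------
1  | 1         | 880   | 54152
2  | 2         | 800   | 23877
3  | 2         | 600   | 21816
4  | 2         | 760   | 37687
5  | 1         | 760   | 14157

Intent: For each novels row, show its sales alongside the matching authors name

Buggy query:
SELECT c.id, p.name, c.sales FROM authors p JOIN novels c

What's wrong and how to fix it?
Bug: Missing join condition: each novels row is matched to all authors rows instead of just its own

Fix: Add ON c.author_id = p.id to the JOIN

Corrected query:
SELECT c.id, p.name, c.sales FROM authors p JOIN novels c ON c.author_id = p.id

Result:
id | name   | sales
---+--------+------
1  | Austen | 54152
2  | Orwell | 23877
3  | Orwell | 21816
4  | Orwell | 37687
5  | Austen | 14157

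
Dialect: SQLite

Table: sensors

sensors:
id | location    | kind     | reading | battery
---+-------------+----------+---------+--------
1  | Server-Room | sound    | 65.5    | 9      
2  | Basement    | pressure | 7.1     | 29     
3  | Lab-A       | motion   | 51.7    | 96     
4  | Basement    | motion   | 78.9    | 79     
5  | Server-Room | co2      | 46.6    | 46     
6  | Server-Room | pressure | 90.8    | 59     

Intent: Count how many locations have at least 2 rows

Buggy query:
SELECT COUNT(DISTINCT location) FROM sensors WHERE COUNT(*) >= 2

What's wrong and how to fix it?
Bug: COUNT(*) cannot appear in WHERE; the per-group count doesn't exist yet

Fix: Use a subquery that GROUPs and filters with HAVING, then count its rows

Corrected query:
SELECT COUNT(*) FROM (SELECT location FROM sensors GROUP BY location HAVING COUNT(*) >= 2)

Result:
COUNT(*)
--------
2       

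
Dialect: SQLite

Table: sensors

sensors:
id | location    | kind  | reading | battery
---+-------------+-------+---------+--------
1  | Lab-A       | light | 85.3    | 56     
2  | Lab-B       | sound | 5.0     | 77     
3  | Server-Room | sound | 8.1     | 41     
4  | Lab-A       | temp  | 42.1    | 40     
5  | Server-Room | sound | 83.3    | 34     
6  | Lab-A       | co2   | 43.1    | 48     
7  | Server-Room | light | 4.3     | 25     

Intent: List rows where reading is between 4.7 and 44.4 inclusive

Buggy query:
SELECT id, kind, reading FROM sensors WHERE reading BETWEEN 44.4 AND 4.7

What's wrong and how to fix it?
Bug: The bounds are reversed; BETWEEN a AND b requires a <= b to match anything

Fix: Write BETWEEN 4.7 AND 44.4

Corrected query:
SELECT id, kind, reading FROM sensors WHERE reading BETWEEN 4.7 AND 44.4

Result:
id | kind  | reading
---+-------+--------
2  | sound | 5      
3  | sound | 8.1    
4  | temp  | 42.1   
6  | co2   | 43.1   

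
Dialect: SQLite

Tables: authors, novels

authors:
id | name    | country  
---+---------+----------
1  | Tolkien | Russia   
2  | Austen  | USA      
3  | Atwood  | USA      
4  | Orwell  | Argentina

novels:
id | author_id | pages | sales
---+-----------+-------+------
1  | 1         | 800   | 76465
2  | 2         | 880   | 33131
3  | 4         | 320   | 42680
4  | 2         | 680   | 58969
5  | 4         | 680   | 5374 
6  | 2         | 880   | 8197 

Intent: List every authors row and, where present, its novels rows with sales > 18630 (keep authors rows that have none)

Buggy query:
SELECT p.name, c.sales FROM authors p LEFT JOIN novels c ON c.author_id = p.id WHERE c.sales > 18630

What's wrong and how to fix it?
Bug: A WHERE condition on the right-hand table after LEFT JOIN drops unmatched parents

Fix: Move the right-table condition into the ON clause so unmatched parents are kept

Corrected query:
SELECT p.name, c.sales FROM authors p LEFT JOIN novels c ON c.author_id = p.id AND c.sales > 18630

Result:
name    | sales
--------+------
Tolkien | 76465
Austen  | 33131
Austen  | 58969
Atwood  | NULL 
Orwell  | 42680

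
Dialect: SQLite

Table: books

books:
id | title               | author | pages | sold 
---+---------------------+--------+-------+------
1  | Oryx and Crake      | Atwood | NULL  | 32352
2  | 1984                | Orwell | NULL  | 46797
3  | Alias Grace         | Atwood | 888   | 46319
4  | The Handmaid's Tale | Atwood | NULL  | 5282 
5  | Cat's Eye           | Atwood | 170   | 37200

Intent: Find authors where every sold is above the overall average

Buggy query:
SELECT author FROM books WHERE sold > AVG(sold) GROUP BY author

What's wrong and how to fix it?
Bug: WHERE evaluates per row before aggregation, so AVG() is unavailable

Fix: Use a subquery for AVG and a HAVING MIN(...) filter so the condition holds for every row in the group

Corrected query:
SELECT author FROM books GROUP BY author HAVING MIN(sold) > (SELECT AVG(sold) FROM books)

Result:
author
------
Orwell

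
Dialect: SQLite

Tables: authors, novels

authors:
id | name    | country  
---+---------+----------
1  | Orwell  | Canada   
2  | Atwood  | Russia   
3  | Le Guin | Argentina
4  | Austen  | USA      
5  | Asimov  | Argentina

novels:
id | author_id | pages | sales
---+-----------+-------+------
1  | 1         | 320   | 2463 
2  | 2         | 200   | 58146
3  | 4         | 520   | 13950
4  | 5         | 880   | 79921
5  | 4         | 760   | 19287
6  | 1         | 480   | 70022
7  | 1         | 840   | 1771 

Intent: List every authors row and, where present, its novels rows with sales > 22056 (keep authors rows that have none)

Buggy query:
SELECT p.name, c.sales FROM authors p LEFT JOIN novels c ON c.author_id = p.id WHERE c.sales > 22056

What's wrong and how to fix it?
Bug: Filtering c.sales in WHERE discards the NULL rows produced by LEFT JOIN, turning it into an inner join

Fix: Move the right-table condition into the ON clause so unmatched parents are kept

Corrected query:
SELECT p.name, c.sales FROM authors p LEFT JOIN novels c ON c.author_id = p.id AND c.sales > 22056

Result:
name    | sales
--------+------
Orwell  | 70022
Atwood  | 58146
Le Guin | NULL 
Austen  | NULL 
Asimov  | 79921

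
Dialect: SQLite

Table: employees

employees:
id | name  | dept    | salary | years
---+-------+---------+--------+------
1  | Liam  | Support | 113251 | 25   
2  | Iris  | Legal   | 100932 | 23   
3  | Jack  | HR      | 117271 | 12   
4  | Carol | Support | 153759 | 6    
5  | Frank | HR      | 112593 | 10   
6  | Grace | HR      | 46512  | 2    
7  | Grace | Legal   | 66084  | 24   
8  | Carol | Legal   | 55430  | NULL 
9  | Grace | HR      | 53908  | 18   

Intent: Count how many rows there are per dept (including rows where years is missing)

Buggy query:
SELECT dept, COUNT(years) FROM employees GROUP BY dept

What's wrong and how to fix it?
Bug: COUNT(column) counts non-NULL values only; rows with NULL years aren't counted

Fix: Use COUNT(*) to count all rows regardless of NULL

Corrected query:
SELECT dept, COUNT(*) FROM employees GROUP BY dept

Result:
dept    | COUNT(*)
--------+---------
HR      | 4       
Legal   | 3       
Support | 2       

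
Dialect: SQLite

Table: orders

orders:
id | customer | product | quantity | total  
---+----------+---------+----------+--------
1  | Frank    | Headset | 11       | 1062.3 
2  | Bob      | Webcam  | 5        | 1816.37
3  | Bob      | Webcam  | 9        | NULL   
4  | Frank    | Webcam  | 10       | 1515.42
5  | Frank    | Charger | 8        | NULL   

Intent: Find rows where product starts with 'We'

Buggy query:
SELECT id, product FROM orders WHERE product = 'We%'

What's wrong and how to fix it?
Bug: Wildcards only work with LIKE; '=' treats '%' as a literal character

Fix: Use LIKE for wildcard pattern matching

Corrected query:
SELECT id, product FROM orders WHERE product LIKE 'We%'

Result:
id | product
---+--------
2  | Webcam 
3  | Webcam 
4  | Webcam 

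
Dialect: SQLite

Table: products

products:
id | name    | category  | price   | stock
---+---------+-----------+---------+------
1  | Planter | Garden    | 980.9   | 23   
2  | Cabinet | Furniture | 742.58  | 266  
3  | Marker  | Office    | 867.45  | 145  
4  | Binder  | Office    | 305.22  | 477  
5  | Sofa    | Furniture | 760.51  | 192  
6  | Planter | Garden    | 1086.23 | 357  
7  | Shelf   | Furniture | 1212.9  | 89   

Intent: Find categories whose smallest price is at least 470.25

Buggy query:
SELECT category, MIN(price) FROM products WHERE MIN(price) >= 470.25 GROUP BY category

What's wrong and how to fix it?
Bug: MIN() in WHERE is a misuse of aggregate

Fix: Use HAVING for the per-group MIN condition

Corrected query:
SELECT category, MIN(price) FROM products GROUP BY category HAVING MIN(price) >= 470.25

Result:
category  | MIN(price)
----------+-----------
Furniture | 742.58    
Garden    | 980.9     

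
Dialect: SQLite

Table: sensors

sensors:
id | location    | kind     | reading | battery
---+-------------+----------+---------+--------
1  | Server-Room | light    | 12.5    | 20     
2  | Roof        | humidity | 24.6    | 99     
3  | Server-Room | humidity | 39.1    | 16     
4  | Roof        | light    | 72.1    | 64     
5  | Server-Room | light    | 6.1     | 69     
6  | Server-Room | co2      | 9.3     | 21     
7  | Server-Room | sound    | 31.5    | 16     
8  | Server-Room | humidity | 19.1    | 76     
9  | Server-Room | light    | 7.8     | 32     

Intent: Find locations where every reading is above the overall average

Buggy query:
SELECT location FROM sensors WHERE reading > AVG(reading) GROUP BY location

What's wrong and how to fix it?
Bug: WHERE evaluates per row before aggregation, so AVG() is unavailable

Fix: Compute the overall average in a scalar subquery and compare each group's MIN against it in HAVING

Corrected query:
SELECT location FROM sensors GROUP BY location HAVING MIN(reading) > (SELECT AVG(reading) FROM sensors)

Result:
(no rows)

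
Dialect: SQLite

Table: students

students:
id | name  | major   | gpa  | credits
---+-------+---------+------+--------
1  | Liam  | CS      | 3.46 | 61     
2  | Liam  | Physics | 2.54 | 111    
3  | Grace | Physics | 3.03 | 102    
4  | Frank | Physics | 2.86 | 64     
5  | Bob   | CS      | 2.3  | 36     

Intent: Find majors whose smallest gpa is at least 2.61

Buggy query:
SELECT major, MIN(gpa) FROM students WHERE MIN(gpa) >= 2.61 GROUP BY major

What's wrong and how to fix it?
Bug: Aggregates like MIN are computed per group after WHERE runs

Fix: Replace WHERE with HAVING after the GROUP BY

Corrected query:
SELECT major, MIN(gpa) FROM students GROUP BY major HAVING MIN(gpa) >= 2.61

Result:
(no rows)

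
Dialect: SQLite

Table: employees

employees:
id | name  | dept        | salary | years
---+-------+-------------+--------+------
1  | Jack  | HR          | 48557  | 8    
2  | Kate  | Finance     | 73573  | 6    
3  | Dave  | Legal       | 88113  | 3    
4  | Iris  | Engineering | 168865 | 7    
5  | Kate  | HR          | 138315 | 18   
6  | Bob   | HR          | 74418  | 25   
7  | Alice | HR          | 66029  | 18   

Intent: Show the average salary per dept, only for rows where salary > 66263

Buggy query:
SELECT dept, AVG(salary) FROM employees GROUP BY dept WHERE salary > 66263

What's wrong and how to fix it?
Bug: WHERE cannot follow GROUP BY

Fix: Place WHERE between FROM and GROUP BY

Corrected query:
SELECT dept, AVG(salary) FROM employees WHERE salary > 66263 GROUP BY dept

Result:
dept        | AVG(salary)
------------+------------
Engineering | 168865     
Finance     | 73573      
HR          | 106366.5   
Legal       | 88113      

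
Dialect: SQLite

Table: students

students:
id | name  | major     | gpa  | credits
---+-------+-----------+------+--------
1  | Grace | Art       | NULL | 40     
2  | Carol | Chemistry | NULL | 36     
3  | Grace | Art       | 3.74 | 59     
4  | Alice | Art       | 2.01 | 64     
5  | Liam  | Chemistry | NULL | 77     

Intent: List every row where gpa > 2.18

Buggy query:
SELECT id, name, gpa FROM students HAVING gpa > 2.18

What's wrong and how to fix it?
Bug: This is a non-aggregate query (no GROUP BY, no aggregates), so in SQLite the HAVING clause is invalid here; a row-level condition belongs in WHERE

Fix: Replace HAVING with WHERE since the condition applies to individual rows

Corrected query:
SELECT id, name, gpa FROM students WHERE gpa > 2.18

Result:
id | name  | gpa 
---+-------+-----
3  | Grace | 3.74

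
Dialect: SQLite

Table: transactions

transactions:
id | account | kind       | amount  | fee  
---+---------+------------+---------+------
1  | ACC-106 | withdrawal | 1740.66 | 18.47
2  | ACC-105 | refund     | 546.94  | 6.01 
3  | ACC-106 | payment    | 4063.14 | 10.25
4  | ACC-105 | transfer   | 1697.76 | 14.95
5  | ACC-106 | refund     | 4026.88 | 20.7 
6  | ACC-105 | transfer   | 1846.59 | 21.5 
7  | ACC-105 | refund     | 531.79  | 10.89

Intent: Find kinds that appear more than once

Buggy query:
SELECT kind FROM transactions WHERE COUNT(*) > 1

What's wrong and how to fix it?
Bug: COUNT(*) is an aggregate and cannot be used in WHERE

Fix: Group first, then use HAVING for the count condition

Corrected query:
SELECT kind FROM transactions GROUP BY kind HAVING COUNT(*) > 1

Result:
kind    
--------
refund  
transfer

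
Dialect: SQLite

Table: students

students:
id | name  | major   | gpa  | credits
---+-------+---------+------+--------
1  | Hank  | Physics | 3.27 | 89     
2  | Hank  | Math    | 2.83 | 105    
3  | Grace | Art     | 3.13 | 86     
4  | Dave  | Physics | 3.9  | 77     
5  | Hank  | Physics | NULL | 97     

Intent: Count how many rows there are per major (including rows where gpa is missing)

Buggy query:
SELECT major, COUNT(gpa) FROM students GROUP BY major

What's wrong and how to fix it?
Bug: COUNT(column) counts non-NULL values only; rows with NULL gpa aren't counted

Fix: Use COUNT(*) to count all rows regardless of NULL

Corrected query:
SELECT major, COUNT(*) FROM students GROUP BY major

Result:
major   | COUNT(*)
--------+---------
Art     | 1       
Math    | 1       
Physics | 3       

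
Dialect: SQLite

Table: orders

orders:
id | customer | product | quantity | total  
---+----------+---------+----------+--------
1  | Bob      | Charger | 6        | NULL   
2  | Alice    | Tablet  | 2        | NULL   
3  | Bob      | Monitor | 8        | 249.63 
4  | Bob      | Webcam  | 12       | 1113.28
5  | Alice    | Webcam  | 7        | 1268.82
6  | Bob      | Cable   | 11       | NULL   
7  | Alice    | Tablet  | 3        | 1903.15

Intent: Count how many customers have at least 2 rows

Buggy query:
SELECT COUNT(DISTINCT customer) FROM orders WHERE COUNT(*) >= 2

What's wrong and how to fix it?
Bug: COUNT(*) cannot appear in WHERE; the per-group count doesn't exist yet

Fix: Use a subquery that GROUPs and filters with HAVING, then count its rows

Corrected query:
SELECT COUNT(*) FROM (SELECT customer FROM orders GROUP BY customer HAVING COUNT(*) >= 2)

Result:
COUNT(*)
--------
2       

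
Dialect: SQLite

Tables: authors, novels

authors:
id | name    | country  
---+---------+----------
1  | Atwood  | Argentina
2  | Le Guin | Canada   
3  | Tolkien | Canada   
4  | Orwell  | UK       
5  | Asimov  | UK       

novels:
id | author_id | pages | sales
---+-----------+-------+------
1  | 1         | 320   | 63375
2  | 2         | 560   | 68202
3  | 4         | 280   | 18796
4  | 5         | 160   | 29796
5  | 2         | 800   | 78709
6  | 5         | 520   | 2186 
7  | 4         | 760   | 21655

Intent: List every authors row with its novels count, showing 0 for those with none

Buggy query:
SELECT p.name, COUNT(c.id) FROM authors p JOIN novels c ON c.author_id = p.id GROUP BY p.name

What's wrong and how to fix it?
Bug: INNER JOIN drops authors rows that have no matching novels rows

Fix: Use LEFT JOIN so parents without children still appear (COUNT(c.id) gives 0)

Corrected query:
SELECT p.name, COUNT(c.id) FROM authors p LEFT JOIN novels c ON c.author_id = p.id GROUP BY p.name

Result:
name    | COUNT(c.id)
--------+------------
Asimov  | 2          
Atwood  | 1          
Le Guin | 2          
Orwell  | 2          
Tolkien | 0          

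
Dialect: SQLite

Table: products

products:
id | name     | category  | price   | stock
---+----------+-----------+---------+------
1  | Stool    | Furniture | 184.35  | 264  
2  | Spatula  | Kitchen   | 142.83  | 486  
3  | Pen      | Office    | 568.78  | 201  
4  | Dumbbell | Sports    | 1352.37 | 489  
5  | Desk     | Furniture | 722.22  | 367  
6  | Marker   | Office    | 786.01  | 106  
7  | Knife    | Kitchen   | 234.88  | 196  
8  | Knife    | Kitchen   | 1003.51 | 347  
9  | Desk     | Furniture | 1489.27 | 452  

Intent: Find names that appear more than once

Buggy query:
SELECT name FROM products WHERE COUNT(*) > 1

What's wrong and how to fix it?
Bug: COUNT(*) is an aggregate and cannot be used in WHERE

Fix: Group first, then use HAVING for the count condition

Corrected query:
SELECT name FROM products GROUP BY name HAVING COUNT(*) > 1

Result:
name 
-----
Desk 
Knife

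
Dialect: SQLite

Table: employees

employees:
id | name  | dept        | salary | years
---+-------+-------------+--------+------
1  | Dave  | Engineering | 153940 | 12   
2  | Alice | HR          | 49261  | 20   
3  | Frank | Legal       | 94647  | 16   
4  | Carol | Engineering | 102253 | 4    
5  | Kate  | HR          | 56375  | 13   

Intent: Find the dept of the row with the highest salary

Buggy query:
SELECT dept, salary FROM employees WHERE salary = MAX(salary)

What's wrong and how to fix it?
Bug: MAX(salary) is an aggregate and cannot be used directly in WHERE

Fix: Use a subquery: WHERE salary = (SELECT MAX(salary) FROM employees)

Corrected query:
SELECT dept, salary FROM employees WHERE salary = (SELECT MAX(salary) FROM employees)

Result:
dept        | salary
------------+-------
Engineering | 153940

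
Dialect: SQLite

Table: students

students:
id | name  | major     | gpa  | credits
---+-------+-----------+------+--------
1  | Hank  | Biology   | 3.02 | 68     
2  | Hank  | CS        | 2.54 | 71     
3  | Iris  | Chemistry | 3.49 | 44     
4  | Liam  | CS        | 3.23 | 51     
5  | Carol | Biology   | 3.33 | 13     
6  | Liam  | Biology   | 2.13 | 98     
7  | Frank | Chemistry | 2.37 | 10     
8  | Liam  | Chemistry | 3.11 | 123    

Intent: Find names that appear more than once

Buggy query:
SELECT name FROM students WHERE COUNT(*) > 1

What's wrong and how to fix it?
Bug: WHERE can't reference COUNT(*); aggregates are computed after WHERE

Fix: GROUP BY name, then filter groups with HAVING COUNT(*) > 1

Corrected query:
SELECT name FROM students GROUP BY name HAVING COUNT(*) > 1

Result:
name
----
Hank
Liam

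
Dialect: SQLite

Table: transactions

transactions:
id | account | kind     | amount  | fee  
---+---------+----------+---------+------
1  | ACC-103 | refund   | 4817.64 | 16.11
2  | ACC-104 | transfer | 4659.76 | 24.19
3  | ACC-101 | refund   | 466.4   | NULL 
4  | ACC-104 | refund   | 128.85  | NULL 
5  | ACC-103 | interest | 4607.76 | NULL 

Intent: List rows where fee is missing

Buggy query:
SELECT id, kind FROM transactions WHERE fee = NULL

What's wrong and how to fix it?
Bug: '= NULL' is always unknown in SQL three-valued logic, so no rows match

Fix: Replace '= NULL' with 'IS NULL'

Corrected query:
SELECT id, kind FROM transactions WHERE fee IS NULL

Result:
id | kind    
---+---------
3  | refund  
4  | refund  
5  | interest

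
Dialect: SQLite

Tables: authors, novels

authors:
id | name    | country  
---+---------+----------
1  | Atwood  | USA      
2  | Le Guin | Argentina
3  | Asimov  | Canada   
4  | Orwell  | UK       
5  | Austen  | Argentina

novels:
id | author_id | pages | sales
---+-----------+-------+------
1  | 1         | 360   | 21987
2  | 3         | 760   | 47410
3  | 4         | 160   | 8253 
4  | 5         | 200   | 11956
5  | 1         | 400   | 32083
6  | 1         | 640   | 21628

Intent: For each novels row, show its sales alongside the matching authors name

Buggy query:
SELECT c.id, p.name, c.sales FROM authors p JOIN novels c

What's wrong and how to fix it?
Bug: JOIN with no ON clause produces a cartesian product; every novels row pairs with every authors row

Fix: Specify the join condition linking the foreign key to the parent id

Corrected query:
SELECT c.id, p.name, c.sales FROM authors p JOIN novels c ON c.author_id = p.id

Result:
id | name   | sales
---+--------+------
1  | Atwood | 21987
2  | Asimov | 47410
3  | Orwell | 8253 
4  | Austen | 11956
5  | Atwood | 32083
6  | Atwood | 21628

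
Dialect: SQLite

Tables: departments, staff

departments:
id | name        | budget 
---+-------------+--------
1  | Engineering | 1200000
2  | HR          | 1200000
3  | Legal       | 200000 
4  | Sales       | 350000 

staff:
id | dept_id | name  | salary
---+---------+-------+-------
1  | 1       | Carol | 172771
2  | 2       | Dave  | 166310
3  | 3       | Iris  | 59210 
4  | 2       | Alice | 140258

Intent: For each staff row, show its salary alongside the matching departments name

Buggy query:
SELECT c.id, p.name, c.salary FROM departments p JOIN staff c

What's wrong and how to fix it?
Bug: Missing join condition: each staff row is matched to all departments rows instead of just its own

Fix: Specify the join condition linking the foreign key to the parent id

Corrected query:
SELECT c.id, p.name, c.salary FROM departments p JOIN staff c ON c.dept_id = p.id

Result:
id | name        | salary
---+-------------+-------
1  | Engineering | 172771
2  | HR          | 166310
3  | Legal       | 59210 
4  | HR          | 140258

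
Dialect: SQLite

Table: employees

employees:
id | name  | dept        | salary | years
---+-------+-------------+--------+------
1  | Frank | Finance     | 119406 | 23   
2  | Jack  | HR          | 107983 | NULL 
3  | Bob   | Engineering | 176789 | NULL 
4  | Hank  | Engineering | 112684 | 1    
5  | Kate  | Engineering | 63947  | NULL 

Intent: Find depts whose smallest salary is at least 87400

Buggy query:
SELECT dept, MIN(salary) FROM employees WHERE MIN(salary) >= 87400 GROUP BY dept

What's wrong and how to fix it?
Bug: Aggregates like MIN are computed per group after WHERE runs

Fix: Use HAVING for the per-group MIN condition

Corrected query:
SELECT dept, MIN(salary) FROM employees GROUP BY dept HAVING MIN(salary) >= 87400

Result:
dept    | MIN(salary)
--------+------------
Finance | 119406     
HR      | 107983     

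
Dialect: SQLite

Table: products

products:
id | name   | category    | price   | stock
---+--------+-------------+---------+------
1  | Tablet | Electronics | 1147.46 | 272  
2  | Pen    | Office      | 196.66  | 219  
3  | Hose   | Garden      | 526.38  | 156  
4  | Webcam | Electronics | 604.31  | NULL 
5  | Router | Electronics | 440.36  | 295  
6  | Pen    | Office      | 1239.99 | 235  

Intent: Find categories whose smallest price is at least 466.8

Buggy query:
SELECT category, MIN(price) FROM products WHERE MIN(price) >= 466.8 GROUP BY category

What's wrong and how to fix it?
Bug: MIN() in WHERE is a misuse of aggregate

Fix: Replace WHERE with HAVING after the GROUP BY

Corrected query:
SELECT category, MIN(price) FROM products GROUP BY category HAVING MIN(price) >= 466.8

Result:
category | MIN(price)
---------+-----------
Garden   | 526.38    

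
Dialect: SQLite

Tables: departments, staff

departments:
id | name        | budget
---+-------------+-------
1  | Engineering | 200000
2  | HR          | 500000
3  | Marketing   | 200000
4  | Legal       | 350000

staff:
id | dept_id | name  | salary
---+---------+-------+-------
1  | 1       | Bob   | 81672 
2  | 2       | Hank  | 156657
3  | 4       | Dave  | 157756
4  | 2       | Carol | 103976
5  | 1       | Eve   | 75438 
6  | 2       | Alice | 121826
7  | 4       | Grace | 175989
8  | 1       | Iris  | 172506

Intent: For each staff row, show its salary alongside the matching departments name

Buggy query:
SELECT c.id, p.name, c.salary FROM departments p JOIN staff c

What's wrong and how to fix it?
Bug: Missing join condition: each staff row is matched to all departments rows instead of just its own

Fix: Add ON c.dept_id = p.id to the JOIN

Corrected query:
SELECT c.id, p.name, c.salary FROM departments p JOIN staff c ON c.dept_id = p.id

Result:
id | name        | salary
---+-------------+-------
1  | Engineering | 81672 
2  | HR          | 156657
3  | Legal       | 157756
4  | HR          | 103976
5  | Engineering | 75438 
6  | HR          | 121826
7  | Legal       | 175989
8  | Engineering | 172506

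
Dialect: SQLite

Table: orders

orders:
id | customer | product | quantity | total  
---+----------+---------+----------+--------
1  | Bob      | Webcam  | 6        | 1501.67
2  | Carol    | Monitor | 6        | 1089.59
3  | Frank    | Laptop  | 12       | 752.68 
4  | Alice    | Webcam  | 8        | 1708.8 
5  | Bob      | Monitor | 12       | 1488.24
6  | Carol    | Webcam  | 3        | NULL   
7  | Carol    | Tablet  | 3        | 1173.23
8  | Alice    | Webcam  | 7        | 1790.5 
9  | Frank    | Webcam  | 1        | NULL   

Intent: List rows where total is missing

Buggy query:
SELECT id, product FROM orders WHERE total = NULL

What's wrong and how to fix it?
Bug: '= NULL' is always unknown in SQL three-valued logic, so no rows match

Fix: Replace '= NULL' with 'IS NULL'

Corrected query:
SELECT id, product FROM orders WHERE total IS NULL

Result:
id | product
---+--------
6  | Webcam 
9  | Webcam 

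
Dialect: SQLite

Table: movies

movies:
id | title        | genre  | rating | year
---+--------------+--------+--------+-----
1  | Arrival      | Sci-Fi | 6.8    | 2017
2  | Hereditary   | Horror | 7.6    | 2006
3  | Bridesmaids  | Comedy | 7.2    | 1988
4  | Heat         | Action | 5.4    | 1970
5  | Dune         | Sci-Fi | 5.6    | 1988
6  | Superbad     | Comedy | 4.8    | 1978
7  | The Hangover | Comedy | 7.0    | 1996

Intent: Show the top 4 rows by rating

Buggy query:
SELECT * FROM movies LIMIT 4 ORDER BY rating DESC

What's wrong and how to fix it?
Bug: LIMIT must come after ORDER BY

Fix: Swap the clauses: ORDER BY first, then LIMIT

Corrected query:
SELECT * FROM movies ORDER BY rating DESC LIMIT 4

Result:
id | title        | genre  | rating | year
---+--------------+--------+--------+-----
2  | Hereditary   | Horror | 7.6    | 2006
3  | Bridesmaids  | Comedy | 7.2    | 1988
7  | The Hangover | Comedy | 7      | 1996
1  | Arrival      | Sci-Fi | 6.8    | 2017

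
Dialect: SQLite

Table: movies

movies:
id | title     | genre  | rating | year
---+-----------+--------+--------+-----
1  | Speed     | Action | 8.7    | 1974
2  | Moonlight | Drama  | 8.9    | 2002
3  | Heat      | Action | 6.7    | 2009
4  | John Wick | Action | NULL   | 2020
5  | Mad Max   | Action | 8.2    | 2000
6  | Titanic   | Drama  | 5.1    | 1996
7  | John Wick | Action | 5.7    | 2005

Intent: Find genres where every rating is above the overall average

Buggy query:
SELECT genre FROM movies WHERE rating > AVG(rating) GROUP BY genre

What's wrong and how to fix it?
Bug: AVG() is an aggregate; it can't sit directly in WHERE

Fix: Compute the overall average in a scalar subquery and compare each group's MIN against it in HAVING

Corrected query:
SELECT genre FROM movies GROUP BY genre HAVING MIN(rating) > (SELECT AVG(rating) FROM movies)

Result:
(no rows)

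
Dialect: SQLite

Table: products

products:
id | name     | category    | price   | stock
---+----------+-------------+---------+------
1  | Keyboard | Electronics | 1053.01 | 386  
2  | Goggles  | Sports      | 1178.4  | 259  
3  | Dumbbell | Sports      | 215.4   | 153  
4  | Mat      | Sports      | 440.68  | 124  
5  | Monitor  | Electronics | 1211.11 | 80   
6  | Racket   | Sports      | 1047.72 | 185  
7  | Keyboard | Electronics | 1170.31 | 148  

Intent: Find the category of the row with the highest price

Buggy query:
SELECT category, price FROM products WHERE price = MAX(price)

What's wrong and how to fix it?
Bug: MAX(price) is an aggregate and cannot be used directly in WHERE

Fix: Wrap MAX in a scalar subquery so WHERE compares against a single value

Corrected query:
SELECT category, price FROM products WHERE price = (SELECT MAX(price) FROM products)

Result:
category    | price  
------------+--------
Electronics | 1211.11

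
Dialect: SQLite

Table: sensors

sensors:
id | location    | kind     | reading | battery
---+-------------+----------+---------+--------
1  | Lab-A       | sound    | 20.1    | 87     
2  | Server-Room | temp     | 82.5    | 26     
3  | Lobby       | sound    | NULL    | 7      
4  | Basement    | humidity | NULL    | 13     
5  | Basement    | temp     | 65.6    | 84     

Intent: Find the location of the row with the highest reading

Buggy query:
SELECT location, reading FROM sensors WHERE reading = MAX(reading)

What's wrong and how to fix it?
Bug: MAX(reading) is an aggregate and cannot be used directly in WHERE

Fix: Use a subquery: WHERE reading = (SELECT MAX(reading) FROM sensors)

Corrected query:
SELECT location, reading FROM sensors WHERE reading = (SELECT MAX(reading) FROM sensors)

Result:
location    | reading
------------+--------
Server-Room | 82.5   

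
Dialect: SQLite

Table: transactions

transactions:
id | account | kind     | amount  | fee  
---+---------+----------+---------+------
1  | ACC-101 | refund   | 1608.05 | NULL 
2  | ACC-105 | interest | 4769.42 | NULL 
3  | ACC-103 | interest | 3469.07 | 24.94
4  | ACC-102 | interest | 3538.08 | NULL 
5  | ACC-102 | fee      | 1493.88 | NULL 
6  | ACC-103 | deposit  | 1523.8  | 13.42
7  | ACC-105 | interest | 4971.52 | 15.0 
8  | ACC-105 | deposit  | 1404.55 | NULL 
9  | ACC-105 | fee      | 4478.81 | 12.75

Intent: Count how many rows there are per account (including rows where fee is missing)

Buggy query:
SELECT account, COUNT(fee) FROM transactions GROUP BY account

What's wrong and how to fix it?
Bug: COUNT(fee) skips NULLs, so groups with missing fee are undercounted

Fix: Replace COUNT(fee) with COUNT(*)

Corrected query:
SELECT account, COUNT(*) FROM transactions GROUP BY account

Result:
account | COUNT(*)
--------+---------
ACC-101 | 1       
ACC-102 | 2       
ACC-103 | 2       
ACC-105 | 4       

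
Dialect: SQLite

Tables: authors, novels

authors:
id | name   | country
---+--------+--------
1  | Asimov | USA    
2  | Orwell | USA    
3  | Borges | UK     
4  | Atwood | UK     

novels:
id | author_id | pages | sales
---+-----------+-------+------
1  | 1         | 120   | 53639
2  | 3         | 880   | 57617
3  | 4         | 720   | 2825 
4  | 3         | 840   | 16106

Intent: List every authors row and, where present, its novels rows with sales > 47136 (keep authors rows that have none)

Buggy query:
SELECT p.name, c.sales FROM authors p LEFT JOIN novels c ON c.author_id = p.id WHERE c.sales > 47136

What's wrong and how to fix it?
Bug: A WHERE condition on the right-hand table after LEFT JOIN drops unmatched parents

Fix: Put 'c.sales > 47136' in the JOIN's ON clause instead of WHERE

Corrected query:
SELECT p.name, c.sales FROM authors p LEFT JOIN novels c ON c.author_id = p.id AND c.sales > 47136

Result:
name   | sales
-------+------
Asimov | 53639
Orwell | NULL 
Borges | 57617
Atwood | NULL 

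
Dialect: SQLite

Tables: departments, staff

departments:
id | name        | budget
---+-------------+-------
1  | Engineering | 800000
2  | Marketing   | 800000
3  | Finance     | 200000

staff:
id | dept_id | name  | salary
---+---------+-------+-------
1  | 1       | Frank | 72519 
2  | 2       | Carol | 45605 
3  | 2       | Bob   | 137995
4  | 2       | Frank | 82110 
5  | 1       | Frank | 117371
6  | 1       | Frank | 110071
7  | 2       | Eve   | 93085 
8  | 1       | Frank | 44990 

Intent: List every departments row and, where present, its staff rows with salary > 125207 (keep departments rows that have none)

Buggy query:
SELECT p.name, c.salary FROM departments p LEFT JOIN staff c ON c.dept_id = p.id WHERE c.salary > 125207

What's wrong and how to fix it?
Bug: A WHERE condition on the right-hand table after LEFT JOIN drops unmatched parents

Fix: Move the right-table condition into the ON clause so unmatched parents are kept

Corrected query:
SELECT p.name, c.salary FROM departments p LEFT JOIN staff c ON c.dept_id = p.id AND c.salary > 125207

Result:
name        | salary
------------+-------
Engineering | NULL  
Marketing   | 137995
Finance     | NULL  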